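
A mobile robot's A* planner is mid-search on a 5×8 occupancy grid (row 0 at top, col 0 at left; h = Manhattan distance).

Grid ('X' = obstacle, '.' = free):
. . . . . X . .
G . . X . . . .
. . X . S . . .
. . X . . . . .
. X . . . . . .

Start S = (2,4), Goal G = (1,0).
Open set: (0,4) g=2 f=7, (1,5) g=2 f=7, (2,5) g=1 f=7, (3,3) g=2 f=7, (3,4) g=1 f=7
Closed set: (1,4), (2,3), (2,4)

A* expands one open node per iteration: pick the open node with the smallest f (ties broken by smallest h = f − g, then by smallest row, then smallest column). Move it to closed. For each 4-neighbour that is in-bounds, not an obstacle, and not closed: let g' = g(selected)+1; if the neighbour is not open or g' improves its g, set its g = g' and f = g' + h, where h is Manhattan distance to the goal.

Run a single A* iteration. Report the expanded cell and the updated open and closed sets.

expanded=(0,4); open=[(0,3) g=3 f=7, (1,5) g=2 f=7, (2,5) g=1 f=7, (3,3) g=2 f=7, (3,4) g=1 f=7]; closed=[(0,4), (1,4), (2,3), (2,4)]

step 1: expand (0,4) (f=7, h=5) → closed; open now [(0,3) g=3 f=7, (1,5) g=2 f=7, (2,5) g=1 f=7, (3,3) g=2 f=7, (3,4) g=1 f=7]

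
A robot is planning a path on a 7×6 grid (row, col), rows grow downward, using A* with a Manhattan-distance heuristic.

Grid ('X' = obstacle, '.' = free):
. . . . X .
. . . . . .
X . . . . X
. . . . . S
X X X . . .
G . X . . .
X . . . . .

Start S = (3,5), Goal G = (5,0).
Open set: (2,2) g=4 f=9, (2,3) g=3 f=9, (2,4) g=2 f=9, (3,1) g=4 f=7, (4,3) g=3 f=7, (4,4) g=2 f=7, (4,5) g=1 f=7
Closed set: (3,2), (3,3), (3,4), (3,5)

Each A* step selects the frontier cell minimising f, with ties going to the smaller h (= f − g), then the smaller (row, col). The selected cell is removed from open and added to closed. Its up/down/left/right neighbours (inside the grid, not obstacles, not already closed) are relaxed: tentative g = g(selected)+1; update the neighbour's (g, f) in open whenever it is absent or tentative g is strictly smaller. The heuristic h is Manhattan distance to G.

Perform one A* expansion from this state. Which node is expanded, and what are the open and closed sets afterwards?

expanded=(3,1); open=[(2,1) g=5 f=9, (2,2) g=4 f=9, (2,3) g=3 f=9, (2,4) g=2 f=9, (3,0) g=5 f=7, (4,3) g=3 f=7, (4,4) g=2 f=7, (4,5) g=1 f=7]; closed=[(3,1), (3,2), (3,3), (3,4), (3,5)]

step 1: expand (3,1) (f=7, h=3) → closed; open now [(2,1) g=5 f=9, (2,2) g=4 f=9, (2,3) g=3 f=9, (2,4) g=2 f=9, (3,0) g=5 f=7, (4,3) g=3 f=7, (4,4) g=2 f=7, (4,5) g=1 f=7]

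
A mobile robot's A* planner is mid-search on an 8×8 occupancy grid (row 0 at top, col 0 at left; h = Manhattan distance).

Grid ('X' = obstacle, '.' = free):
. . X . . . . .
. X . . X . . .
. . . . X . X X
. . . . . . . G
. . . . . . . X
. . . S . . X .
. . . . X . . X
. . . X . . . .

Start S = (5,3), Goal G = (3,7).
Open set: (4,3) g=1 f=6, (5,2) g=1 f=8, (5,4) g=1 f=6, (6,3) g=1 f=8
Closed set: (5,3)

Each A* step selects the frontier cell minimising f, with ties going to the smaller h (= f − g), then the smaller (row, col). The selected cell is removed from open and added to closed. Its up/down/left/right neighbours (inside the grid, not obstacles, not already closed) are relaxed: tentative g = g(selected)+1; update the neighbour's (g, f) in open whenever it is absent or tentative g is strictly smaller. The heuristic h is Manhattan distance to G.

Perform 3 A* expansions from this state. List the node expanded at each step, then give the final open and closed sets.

step 1: expand (4,3) (f=6, h=5) → closed; open now [(3,3) g=2 f=6, (4,2) g=2 f=8, (4,4) g=2 f=6, (5,2) g=1 f=8, (5,4) g=1 f=6, (6,3) g=1 f=8]
step 2: expand (3,3) (f=6, h=4) → closed; open now [(2,3) g=3 f=8, (3,2) g=3 f=8, (3,4) g=3 f=6, (4,2) g=2 f=8, (4,4) g=2 f=6, (5,2) g=1 f=8, (5,4) g=1 f=6, (6,3) g=1 f=8]
step 3: expand (3,4) (f=6, h=3) → closed; open now [(2,3) g=3 f=8, (3,2) g=3 f=8, (3,5) g=4 f=6, (4,2) g=2 f=8, (4,4) g=2 f=6, (5,2) g=1 f=8, (5,4) g=1 f=6, (6,3) g=1 f=8]

order=[(4,3) → (3,3) → (3,4)]; open=[(2,3) g=3 f=8, (3,2) g=3 f=8, (3,5) g=4 f=6, (4,2) g=2 f=8, (4,4) g=2 f=6, (5,2) g=1 f=8, (5,4) g=1 f=6, (6,3) g=1 f=8]; closed=[(3,3), (3,4), (4,3), (5,3)]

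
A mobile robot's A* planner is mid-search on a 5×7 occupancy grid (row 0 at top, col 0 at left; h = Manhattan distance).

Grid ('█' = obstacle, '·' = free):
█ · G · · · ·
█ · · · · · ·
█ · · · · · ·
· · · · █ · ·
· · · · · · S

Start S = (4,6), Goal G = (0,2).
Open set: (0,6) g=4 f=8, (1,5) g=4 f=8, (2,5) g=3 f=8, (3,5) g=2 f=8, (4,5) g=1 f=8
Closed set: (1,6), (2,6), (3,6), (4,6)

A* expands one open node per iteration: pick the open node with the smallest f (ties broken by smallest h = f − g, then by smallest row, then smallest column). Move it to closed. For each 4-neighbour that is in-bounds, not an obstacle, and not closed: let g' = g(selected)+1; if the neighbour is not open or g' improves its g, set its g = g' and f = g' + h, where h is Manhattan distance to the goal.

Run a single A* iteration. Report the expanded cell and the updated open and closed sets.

step 1: expand (0,6) (f=8, h=4) → closed; open now [(0,5) g=5 f=8, (1,5) g=4 f=8, (2,5) g=3 f=8, (3,5) g=2 f=8, (4,5) g=1 f=8]

expanded=(0,6); open=[(0,5) g=5 f=8, (1,5) g=4 f=8, (2,5) g=3 f=8, (3,5) g=2 f=8, (4,5) g=1 f=8]; closed=[(0,6), (1,6), (2,6), (3,6), (4,6)]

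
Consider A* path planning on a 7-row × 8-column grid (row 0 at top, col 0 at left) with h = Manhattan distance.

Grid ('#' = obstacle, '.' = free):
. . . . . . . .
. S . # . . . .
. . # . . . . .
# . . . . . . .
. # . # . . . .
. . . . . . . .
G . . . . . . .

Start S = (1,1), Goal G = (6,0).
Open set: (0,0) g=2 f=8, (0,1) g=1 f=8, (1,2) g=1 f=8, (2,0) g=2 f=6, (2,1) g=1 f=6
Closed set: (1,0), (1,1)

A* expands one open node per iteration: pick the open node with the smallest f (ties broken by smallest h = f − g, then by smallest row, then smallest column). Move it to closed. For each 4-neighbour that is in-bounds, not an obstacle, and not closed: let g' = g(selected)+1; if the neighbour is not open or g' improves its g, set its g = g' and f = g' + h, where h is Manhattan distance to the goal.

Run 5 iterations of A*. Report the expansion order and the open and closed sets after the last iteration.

step 1: expand (2,0) (f=6, h=4) → closed; open now [(0,0) g=2 f=8, (0,1) g=1 f=8, (1,2) g=1 f=8, (2,1) g=1 f=6]
step 2: expand (2,1) (f=6, h=5) → closed; open now [(0,0) g=2 f=8, (0,1) g=1 f=8, (1,2) g=1 f=8, (3,1) g=2 f=6]
step 3: expand (3,1) (f=6, h=4) → closed; open now [(0,0) g=2 f=8, (0,1) g=1 f=8, (1,2) g=1 f=8, (3,2) g=3 f=8]
step 4: expand (3,2) (f=8, h=5) → closed; open now [(0,0) g=2 f=8, (0,1) g=1 f=8, (1,2) g=1 f=8, (3,3) g=4 f=10, (4,2) g=4 f=8]
step 5: expand (4,2) (f=8, h=4) → closed; open now [(0,0) g=2 f=8, (0,1) g=1 f=8, (1,2) g=1 f=8, (3,3) g=4 f=10, (5,2) g=5 f=8]

order=[(2,0) → (2,1) → (3,1) → (3,2) → (4,2)]; open=[(0,0) g=2 f=8, (0,1) g=1 f=8, (1,2) g=1 f=8, (3,3) g=4 f=10, (5,2) g=5 f=8]; closed=[(1,0), (1,1), (2,0), (2,1), (3,1), (3,2), (4,2)]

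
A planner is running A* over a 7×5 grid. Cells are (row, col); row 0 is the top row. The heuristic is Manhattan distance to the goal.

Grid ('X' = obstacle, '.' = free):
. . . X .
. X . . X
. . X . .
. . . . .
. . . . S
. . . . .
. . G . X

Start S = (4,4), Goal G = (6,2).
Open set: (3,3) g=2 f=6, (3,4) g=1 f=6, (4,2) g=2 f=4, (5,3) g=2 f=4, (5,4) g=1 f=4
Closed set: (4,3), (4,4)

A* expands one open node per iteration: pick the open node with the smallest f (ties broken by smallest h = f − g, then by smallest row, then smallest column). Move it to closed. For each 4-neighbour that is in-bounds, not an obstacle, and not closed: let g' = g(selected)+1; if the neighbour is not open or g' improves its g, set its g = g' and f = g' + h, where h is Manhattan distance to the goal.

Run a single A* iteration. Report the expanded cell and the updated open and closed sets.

step 1: expand (4,2) (f=4, h=2) → closed; open now [(3,2) g=3 f=6, (3,3) g=2 f=6, (3,4) g=1 f=6, (4,1) g=3 f=6, (5,2) g=3 f=4, (5,3) g=2 f=4, (5,4) g=1 f=4]

expanded=(4,2); open=[(3,2) g=3 f=6, (3,3) g=2 f=6, (3,4) g=1 f=6, (4,1) g=3 f=6, (5,2) g=3 f=4, (5,3) g=2 f=4, (5,4) g=1 f=4]; closed=[(4,2), (4,3), (4,4)]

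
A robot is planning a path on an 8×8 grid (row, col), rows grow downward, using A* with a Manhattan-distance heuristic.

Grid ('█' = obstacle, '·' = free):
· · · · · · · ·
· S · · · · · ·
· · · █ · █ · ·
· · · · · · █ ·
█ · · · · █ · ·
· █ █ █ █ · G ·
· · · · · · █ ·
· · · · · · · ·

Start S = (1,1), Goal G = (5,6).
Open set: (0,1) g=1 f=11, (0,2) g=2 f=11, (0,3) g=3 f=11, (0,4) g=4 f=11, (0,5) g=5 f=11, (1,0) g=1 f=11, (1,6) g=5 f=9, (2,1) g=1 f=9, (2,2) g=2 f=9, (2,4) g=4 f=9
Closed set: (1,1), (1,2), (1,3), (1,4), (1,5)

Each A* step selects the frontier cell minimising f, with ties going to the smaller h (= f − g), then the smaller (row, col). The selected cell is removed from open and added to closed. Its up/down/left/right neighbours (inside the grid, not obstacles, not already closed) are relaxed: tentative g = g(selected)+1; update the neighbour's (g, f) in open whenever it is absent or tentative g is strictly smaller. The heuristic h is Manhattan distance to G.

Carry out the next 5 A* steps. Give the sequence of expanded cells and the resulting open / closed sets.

order=[(1,6) → (2,6) → (2,4) → (3,4) → (3,5)]; open=[(0,1) g=1 f=11, (0,2) g=2 f=11, (0,3) g=3 f=11, (0,4) g=4 f=11, (0,5) g=5 f=11, (0,6) g=6 f=11, (1,0) g=1 f=11, (1,7) g=6 f=11, (2,1) g=1 f=9, (2,2) g=2 f=9, (2,7) g=7 f=11, (3,3) g=6 f=11, (4,4) g=6 f=9]; closed=[(1,1), (1,2), (1,3), (1,4), (1,5), (1,6), (2,4), (2,6), (3,4), (3,5)]

step 1: expand (1,6) (f=9, h=4) → closed; open now [(0,1) g=1 f=11, (0,2) g=2 f=11, (0,3) g=3 f=11, (0,4) g=4 f=11, (0,5) g=5 f=11, (0,6) g=6 f=11, (1,0) g=1 f=11, (1,7) g=6 f=11, (2,1) g=1 f=9, (2,2) g=2 f=9, (2,4) g=4 f=9, (2,6) g=6 f=9]
step 2: expand (2,6) (f=9, h=3) → closed; open now [(0,1) g=1 f=11, (0,2) g=2 f=11, (0,3) g=3 f=11, (0,4) g=4 f=11, (0,5) g=5 f=11, (0,6) g=6 f=11, (1,0) g=1 f=11, (1,7) g=6 f=11, (2,1) g=1 f=9, (2,2) g=2 f=9, (2,4) g=4 f=9, (2,7) g=7 f=11]
step 3: expand (2,4) (f=9, h=5) → closed; open now [(0,1) g=1 f=11, (0,2) g=2 f=11, (0,3) g=3 f=11, (0,4) g=4 f=11, (0,5) g=5 f=11, (0,6) g=6 f=11, (1,0) g=1 f=11, (1,7) g=6 f=11, (2,1) g=1 f=9, (2,2) g=2 f=9, (2,7) g=7 f=11, (3,4) g=5 f=9]
step 4: expand (3,4) (f=9, h=4) → closed; open now [(0,1) g=1 f=11, (0,2) g=2 f=11, (0,3) g=3 f=11, (0,4) g=4 f=11, (0,5) g=5 f=11, (0,6) g=6 f=11, (1,0) g=1 f=11, (1,7) g=6 f=11, (2,1) g=1 f=9, (2,2) g=2 f=9, (2,7) g=7 f=11, (3,3) g=6 f=11, (3,5) g=6 f=9, (4,4) g=6 f=9]
step 5: expand (3,5) (f=9, h=3) → closed; open now [(0,1) g=1 f=11, (0,2) g=2 f=11, (0,3) g=3 f=11, (0,4) g=4 f=11, (0,5) g=5 f=11, (0,6) g=6 f=11, (1,0) g=1 f=11, (1,7) g=6 f=11, (2,1) g=1 f=9, (2,2) g=2 f=9, (2,7) g=7 f=11, (3,3) g=6 f=11, (4,4) g=6 f=9]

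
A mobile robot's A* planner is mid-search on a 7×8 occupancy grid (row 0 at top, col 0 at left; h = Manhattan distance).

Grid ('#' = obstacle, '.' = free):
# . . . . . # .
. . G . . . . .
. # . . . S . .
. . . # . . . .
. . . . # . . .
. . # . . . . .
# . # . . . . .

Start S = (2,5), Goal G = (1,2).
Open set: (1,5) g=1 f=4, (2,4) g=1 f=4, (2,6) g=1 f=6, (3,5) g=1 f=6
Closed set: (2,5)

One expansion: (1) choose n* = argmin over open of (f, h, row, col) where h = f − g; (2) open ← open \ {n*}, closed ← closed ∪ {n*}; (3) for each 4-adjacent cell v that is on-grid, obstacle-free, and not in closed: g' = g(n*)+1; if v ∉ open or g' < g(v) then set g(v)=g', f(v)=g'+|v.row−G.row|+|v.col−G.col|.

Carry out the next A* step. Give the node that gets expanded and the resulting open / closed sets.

step 1: expand (1,5) (f=4, h=3) → closed; open now [(0,5) g=2 f=6, (1,4) g=2 f=4, (1,6) g=2 f=6, (2,4) g=1 f=4, (2,6) g=1 f=6, (3,5) g=1 f=6]

expanded=(1,5); open=[(0,5) g=2 f=6, (1,4) g=2 f=4, (1,6) g=2 f=6, (2,4) g=1 f=4, (2,6) g=1 f=6, (3,5) g=1 f=6]; closed=[(1,5), (2,5)]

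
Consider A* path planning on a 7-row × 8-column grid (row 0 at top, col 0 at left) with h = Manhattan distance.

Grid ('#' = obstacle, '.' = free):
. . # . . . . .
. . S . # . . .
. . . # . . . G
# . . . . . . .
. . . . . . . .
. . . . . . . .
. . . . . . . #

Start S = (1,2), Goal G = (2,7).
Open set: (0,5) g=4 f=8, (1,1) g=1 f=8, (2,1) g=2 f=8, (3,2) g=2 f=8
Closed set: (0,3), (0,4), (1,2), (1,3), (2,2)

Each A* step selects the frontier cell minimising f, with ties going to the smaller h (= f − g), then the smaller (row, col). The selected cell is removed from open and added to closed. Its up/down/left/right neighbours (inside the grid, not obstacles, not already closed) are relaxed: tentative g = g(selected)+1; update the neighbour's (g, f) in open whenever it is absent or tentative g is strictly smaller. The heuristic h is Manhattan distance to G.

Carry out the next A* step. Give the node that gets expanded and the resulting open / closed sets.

expanded=(0,5); open=[(0,6) g=5 f=8, (1,1) g=1 f=8, (1,5) g=5 f=8, (2,1) g=2 f=8, (3,2) g=2 f=8]; closed=[(0,3), (0,4), (0,5), (1,2), (1,3), (2,2)]

step 1: expand (0,5) (f=8, h=4) → closed; open now [(0,6) g=5 f=8, (1,1) g=1 f=8, (1,5) g=5 f=8, (2,1) g=2 f=8, (3,2) g=2 f=8]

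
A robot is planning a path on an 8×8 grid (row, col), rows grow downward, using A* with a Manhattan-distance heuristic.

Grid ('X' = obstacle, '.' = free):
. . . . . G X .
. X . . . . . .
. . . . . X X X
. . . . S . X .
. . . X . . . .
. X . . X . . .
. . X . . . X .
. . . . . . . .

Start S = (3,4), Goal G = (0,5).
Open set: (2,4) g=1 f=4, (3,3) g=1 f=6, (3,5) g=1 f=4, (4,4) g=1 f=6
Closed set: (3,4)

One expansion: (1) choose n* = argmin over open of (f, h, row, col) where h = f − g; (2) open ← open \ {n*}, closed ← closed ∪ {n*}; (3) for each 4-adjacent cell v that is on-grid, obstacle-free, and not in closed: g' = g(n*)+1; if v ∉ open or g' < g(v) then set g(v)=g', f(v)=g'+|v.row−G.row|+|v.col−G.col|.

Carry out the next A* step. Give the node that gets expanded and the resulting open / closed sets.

expanded=(2,4); open=[(1,4) g=2 f=4, (2,3) g=2 f=6, (3,3) g=1 f=6, (3,5) g=1 f=4, (4,4) g=1 f=6]; closed=[(2,4), (3,4)]

step 1: expand (2,4) (f=4, h=3) → closed; open now [(1,4) g=2 f=4, (2,3) g=2 f=6, (3,3) g=1 f=6, (3,5) g=1 f=4, (4,4) g=1 f=6]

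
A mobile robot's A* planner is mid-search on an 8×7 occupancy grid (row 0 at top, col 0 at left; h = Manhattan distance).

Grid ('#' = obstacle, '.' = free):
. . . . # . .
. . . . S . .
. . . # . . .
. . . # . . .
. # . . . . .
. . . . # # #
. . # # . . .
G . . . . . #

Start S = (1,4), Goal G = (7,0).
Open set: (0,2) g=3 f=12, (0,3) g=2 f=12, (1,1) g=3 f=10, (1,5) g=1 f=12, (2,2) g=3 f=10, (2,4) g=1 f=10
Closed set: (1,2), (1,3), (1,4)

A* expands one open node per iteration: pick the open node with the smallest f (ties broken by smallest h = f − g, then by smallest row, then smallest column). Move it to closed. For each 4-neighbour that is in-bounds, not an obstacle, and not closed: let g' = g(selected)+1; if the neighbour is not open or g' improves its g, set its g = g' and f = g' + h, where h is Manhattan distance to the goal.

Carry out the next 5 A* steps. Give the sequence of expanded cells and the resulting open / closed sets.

order=[(1,1) → (1,0) → (2,0) → (3,0) → (4,0)]; open=[(0,0) g=5 f=12, (0,1) g=4 f=12, (0,2) g=3 f=12, (0,3) g=2 f=12, (1,5) g=1 f=12, (2,1) g=4 f=10, (2,2) g=3 f=10, (2,4) g=1 f=10, (3,1) g=7 f=12, (5,0) g=8 f=10]; closed=[(1,0), (1,1), (1,2), (1,3), (1,4), (2,0), (3,0), (4,0)]

step 1: expand (1,1) (f=10, h=7) → closed; open now [(0,1) g=4 f=12, (0,2) g=3 f=12, (0,3) g=2 f=12, (1,0) g=4 f=10, (1,5) g=1 f=12, (2,1) g=4 f=10, (2,2) g=3 f=10, (2,4) g=1 f=10]
step 2: expand (1,0) (f=10, h=6) → closed; open now [(0,0) g=5 f=12, (0,1) g=4 f=12, (0,2) g=3 f=12, (0,3) g=2 f=12, (1,5) g=1 f=12, (2,0) g=5 f=10, (2,1) g=4 f=10, (2,2) g=3 f=10, (2,4) g=1 f=10]
step 3: expand (2,0) (f=10, h=5) → closed; open now [(0,0) g=5 f=12, (0,1) g=4 f=12, (0,2) g=3 f=12, (0,3) g=2 f=12, (1,5) g=1 f=12, (2,1) g=4 f=10, (2,2) g=3 f=10, (2,4) g=1 f=10, (3,0) g=6 f=10]
step 4: expand (3,0) (f=10, h=4) → closed; open now [(0,0) g=5 f=12, (0,1) g=4 f=12, (0,2) g=3 f=12, (0,3) g=2 f=12, (1,5) g=1 f=12, (2,1) g=4 f=10, (2,2) g=3 f=10, (2,4) g=1 f=10, (3,1) g=7 f=12, (4,0) g=7 f=10]
step 5: expand (4,0) (f=10, h=3) → closed; open now [(0,0) g=5 f=12, (0,1) g=4 f=12, (0,2) g=3 f=12, (0,3) g=2 f=12, (1,5) g=1 f=12, (2,1) g=4 f=10, (2,2) g=3 f=10, (2,4) g=1 f=10, (3,1) g=7 f=12, (5,0) g=8 f=10]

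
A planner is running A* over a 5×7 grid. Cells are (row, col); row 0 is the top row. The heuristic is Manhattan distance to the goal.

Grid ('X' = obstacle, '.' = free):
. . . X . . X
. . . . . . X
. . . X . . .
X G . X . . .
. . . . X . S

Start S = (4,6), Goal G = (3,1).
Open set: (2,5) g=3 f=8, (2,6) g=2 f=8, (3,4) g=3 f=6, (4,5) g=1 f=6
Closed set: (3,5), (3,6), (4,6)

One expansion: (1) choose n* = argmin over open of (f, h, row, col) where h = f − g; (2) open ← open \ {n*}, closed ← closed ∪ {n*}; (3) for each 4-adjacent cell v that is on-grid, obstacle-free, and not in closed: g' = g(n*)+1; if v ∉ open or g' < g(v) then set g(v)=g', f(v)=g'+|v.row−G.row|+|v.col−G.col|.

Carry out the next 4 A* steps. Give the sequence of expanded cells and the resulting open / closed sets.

step 1: expand (3,4) (f=6, h=3) → closed; open now [(2,4) g=4 f=8, (2,5) g=3 f=8, (2,6) g=2 f=8, (4,5) g=1 f=6]
step 2: expand (4,5) (f=6, h=5) → closed; open now [(2,4) g=4 f=8, (2,5) g=3 f=8, (2,6) g=2 f=8]
step 3: expand (2,4) (f=8, h=4) → closed; open now [(1,4) g=5 f=10, (2,5) g=3 f=8, (2,6) g=2 f=8]
step 4: expand (2,5) (f=8, h=5) → closed; open now [(1,4) g=5 f=10, (1,5) g=4 f=10, (2,6) g=2 f=8]

order=[(3,4) → (4,5) → (2,4) → (2,5)]; open=[(1,4) g=5 f=10, (1,5) g=4 f=10, (2,6) g=2 f=8]; closed=[(2,4), (2,5), (3,4), (3,5), (3,6), (4,5), (4,6)]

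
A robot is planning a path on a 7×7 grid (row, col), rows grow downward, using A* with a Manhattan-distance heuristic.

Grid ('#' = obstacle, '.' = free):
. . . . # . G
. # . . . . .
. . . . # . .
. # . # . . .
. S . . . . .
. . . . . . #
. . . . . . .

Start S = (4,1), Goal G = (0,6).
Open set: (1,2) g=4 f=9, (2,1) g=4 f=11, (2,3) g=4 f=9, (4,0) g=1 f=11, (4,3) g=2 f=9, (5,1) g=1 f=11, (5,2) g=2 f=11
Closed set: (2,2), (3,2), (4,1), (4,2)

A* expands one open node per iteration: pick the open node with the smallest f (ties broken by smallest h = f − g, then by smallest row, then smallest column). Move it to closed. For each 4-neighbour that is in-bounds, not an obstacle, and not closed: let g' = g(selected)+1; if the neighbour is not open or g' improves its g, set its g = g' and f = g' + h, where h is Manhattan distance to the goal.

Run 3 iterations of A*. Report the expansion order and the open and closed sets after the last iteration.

step 1: expand (1,2) (f=9, h=5) → closed; open now [(0,2) g=5 f=9, (1,3) g=5 f=9, (2,1) g=4 f=11, (2,3) g=4 f=9, (4,0) g=1 f=11, (4,3) g=2 f=9, (5,1) g=1 f=11, (5,2) g=2 f=11]
step 2: expand (0,2) (f=9, h=4) → closed; open now [(0,1) g=6 f=11, (0,3) g=6 f=9, (1,3) g=5 f=9, (2,1) g=4 f=11, (2,3) g=4 f=9, (4,0) g=1 f=11, (4,3) g=2 f=9, (5,1) g=1 f=11, (5,2) g=2 f=11]
step 3: expand (0,3) (f=9, h=3) → closed; open now [(0,1) g=6 f=11, (1,3) g=5 f=9, (2,1) g=4 f=11, (2,3) g=4 f=9, (4,0) g=1 f=11, (4,3) g=2 f=9, (5,1) g=1 f=11, (5,2) g=2 f=11]

order=[(1,2) → (0,2) → (0,3)]; open=[(0,1) g=6 f=11, (1,3) g=5 f=9, (2,1) g=4 f=11, (2,3) g=4 f=9, (4,0) g=1 f=11, (4,3) g=2 f=9, (5,1) g=1 f=11, (5,2) g=2 f=11]; closed=[(0,2), (0,3), (1,2), (2,2), (3,2), (4,1), (4,2)]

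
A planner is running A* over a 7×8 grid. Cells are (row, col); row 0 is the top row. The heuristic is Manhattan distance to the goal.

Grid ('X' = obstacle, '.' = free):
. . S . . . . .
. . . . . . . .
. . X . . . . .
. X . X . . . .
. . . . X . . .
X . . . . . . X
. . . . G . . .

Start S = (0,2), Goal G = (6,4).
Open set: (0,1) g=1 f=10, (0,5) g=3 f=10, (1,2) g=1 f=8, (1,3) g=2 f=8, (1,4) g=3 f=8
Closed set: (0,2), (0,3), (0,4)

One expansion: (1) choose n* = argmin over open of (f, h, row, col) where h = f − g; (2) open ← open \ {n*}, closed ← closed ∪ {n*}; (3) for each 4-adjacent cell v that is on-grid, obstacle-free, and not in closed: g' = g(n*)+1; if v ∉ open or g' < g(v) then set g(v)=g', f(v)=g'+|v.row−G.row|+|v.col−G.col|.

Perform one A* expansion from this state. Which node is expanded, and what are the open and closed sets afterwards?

expanded=(1,4); open=[(0,1) g=1 f=10, (0,5) g=3 f=10, (1,2) g=1 f=8, (1,3) g=2 f=8, (1,5) g=4 f=10, (2,4) g=4 f=8]; closed=[(0,2), (0,3), (0,4), (1,4)]

step 1: expand (1,4) (f=8, h=5) → closed; open now [(0,1) g=1 f=10, (0,5) g=3 f=10, (1,2) g=1 f=8, (1,3) g=2 f=8, (1,5) g=4 f=10, (2,4) g=4 f=8]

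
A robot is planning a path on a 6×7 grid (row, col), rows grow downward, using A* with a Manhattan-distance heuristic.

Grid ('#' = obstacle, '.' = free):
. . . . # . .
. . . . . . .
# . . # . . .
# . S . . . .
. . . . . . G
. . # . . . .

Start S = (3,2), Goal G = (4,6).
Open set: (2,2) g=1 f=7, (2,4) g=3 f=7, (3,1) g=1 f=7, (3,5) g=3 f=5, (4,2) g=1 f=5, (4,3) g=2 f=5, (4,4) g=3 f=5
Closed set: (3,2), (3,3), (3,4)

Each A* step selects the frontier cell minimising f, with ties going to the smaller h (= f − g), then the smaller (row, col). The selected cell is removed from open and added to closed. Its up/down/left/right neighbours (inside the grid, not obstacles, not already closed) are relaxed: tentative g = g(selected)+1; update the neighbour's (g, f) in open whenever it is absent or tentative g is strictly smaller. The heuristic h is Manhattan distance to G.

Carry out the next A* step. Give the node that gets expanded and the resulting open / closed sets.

expanded=(3,5); open=[(2,2) g=1 f=7, (2,4) g=3 f=7, (2,5) g=4 f=7, (3,1) g=1 f=7, (3,6) g=4 f=5, (4,2) g=1 f=5, (4,3) g=2 f=5, (4,4) g=3 f=5, (4,5) g=4 f=5]; closed=[(3,2), (3,3), (3,4), (3,5)]

step 1: expand (3,5) (f=5, h=2) → closed; open now [(2,2) g=1 f=7, (2,4) g=3 f=7, (2,5) g=4 f=7, (3,1) g=1 f=7, (3,6) g=4 f=5, (4,2) g=1 f=5, (4,3) g=2 f=5, (4,4) g=3 f=5, (4,5) g=4 f=5]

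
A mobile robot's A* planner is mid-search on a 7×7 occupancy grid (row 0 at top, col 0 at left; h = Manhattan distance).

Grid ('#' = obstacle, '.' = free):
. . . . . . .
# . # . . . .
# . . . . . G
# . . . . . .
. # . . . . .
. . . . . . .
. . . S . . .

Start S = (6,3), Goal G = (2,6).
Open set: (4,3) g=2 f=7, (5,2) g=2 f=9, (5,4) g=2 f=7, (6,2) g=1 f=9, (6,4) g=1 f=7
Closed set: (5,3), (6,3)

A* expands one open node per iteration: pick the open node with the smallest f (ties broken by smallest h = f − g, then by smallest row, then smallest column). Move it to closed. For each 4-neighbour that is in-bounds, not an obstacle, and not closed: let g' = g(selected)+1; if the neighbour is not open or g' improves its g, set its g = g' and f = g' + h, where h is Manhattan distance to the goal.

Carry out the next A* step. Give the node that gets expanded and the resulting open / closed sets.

expanded=(4,3); open=[(3,3) g=3 f=7, (4,2) g=3 f=9, (4,4) g=3 f=7, (5,2) g=2 f=9, (5,4) g=2 f=7, (6,2) g=1 f=9, (6,4) g=1 f=7]; closed=[(4,3), (5,3), (6,3)]

step 1: expand (4,3) (f=7, h=5) → closed; open now [(3,3) g=3 f=7, (4,2) g=3 f=9, (4,4) g=3 f=7, (5,2) g=2 f=9, (5,4) g=2 f=7, (6,2) g=1 f=9, (6,4) g=1 f=7]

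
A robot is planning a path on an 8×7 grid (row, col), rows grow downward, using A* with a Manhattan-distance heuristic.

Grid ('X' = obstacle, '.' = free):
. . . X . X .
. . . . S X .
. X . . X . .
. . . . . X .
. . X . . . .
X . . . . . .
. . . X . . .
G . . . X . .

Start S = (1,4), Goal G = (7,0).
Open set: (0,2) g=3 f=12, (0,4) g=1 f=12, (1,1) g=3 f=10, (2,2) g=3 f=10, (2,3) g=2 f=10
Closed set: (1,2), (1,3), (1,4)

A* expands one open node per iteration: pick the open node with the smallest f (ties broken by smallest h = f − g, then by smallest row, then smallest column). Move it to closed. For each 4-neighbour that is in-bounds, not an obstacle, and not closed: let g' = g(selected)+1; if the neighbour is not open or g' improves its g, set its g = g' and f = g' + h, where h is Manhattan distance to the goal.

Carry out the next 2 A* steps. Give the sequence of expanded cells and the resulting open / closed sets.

order=[(1,1) → (1,0)]; open=[(0,0) g=5 f=12, (0,1) g=4 f=12, (0,2) g=3 f=12, (0,4) g=1 f=12, (2,0) g=5 f=10, (2,2) g=3 f=10, (2,3) g=2 f=10]; closed=[(1,0), (1,1), (1,2), (1,3), (1,4)]

step 1: expand (1,1) (f=10, h=7) → closed; open now [(0,1) g=4 f=12, (0,2) g=3 f=12, (0,4) g=1 f=12, (1,0) g=4 f=10, (2,2) g=3 f=10, (2,3) g=2 f=10]
step 2: expand (1,0) (f=10, h=6) → closed; open now [(0,0) g=5 f=12, (0,1) g=4 f=12, (0,2) g=3 f=12, (0,4) g=1 f=12, (2,0) g=5 f=10, (2,2) g=3 f=10, (2,3) g=2 f=10]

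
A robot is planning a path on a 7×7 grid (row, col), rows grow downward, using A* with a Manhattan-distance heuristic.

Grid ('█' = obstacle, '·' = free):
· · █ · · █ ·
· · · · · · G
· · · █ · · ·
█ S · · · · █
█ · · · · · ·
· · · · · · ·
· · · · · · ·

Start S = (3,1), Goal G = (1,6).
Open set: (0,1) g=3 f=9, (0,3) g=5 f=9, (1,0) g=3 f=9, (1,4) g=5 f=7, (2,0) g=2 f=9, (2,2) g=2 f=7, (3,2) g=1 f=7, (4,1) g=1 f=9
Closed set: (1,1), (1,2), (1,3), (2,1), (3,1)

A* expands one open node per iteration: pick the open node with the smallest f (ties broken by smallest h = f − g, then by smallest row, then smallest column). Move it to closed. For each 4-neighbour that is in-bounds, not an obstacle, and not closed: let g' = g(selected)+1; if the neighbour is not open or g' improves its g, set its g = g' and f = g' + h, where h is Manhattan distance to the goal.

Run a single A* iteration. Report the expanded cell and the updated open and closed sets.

expanded=(1,4); open=[(0,1) g=3 f=9, (0,3) g=5 f=9, (0,4) g=6 f=9, (1,0) g=3 f=9, (1,5) g=6 f=7, (2,0) g=2 f=9, (2,2) g=2 f=7, (2,4) g=6 f=9, (3,2) g=1 f=7, (4,1) g=1 f=9]; closed=[(1,1), (1,2), (1,3), (1,4), (2,1), (3,1)]

step 1: expand (1,4) (f=7, h=2) → closed; open now [(0,1) g=3 f=9, (0,3) g=5 f=9, (0,4) g=6 f=9, (1,0) g=3 f=9, (1,5) g=6 f=7, (2,0) g=2 f=9, (2,2) g=2 f=7, (2,4) g=6 f=9, (3,2) g=1 f=7, (4,1) g=1 f=9]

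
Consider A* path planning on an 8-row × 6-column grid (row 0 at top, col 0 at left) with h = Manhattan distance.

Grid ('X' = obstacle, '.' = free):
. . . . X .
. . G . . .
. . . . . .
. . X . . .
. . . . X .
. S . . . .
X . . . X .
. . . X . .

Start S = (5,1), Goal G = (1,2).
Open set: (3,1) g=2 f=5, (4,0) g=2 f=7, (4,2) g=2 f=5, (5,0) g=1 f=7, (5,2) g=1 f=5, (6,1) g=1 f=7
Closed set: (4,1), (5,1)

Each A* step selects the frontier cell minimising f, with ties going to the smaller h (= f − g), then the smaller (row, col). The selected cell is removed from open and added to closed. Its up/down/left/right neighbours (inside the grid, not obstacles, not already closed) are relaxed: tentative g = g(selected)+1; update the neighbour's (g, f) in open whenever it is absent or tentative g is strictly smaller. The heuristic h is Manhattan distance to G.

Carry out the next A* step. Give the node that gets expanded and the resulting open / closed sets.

expanded=(3,1); open=[(2,1) g=3 f=5, (3,0) g=3 f=7, (4,0) g=2 f=7, (4,2) g=2 f=5, (5,0) g=1 f=7, (5,2) g=1 f=5, (6,1) g=1 f=7]; closed=[(3,1), (4,1), (5,1)]

step 1: expand (3,1) (f=5, h=3) → closed; open now [(2,1) g=3 f=5, (3,0) g=3 f=7, (4,0) g=2 f=7, (4,2) g=2 f=5, (5,0) g=1 f=7, (5,2) g=1 f=5, (6,1) g=1 f=7]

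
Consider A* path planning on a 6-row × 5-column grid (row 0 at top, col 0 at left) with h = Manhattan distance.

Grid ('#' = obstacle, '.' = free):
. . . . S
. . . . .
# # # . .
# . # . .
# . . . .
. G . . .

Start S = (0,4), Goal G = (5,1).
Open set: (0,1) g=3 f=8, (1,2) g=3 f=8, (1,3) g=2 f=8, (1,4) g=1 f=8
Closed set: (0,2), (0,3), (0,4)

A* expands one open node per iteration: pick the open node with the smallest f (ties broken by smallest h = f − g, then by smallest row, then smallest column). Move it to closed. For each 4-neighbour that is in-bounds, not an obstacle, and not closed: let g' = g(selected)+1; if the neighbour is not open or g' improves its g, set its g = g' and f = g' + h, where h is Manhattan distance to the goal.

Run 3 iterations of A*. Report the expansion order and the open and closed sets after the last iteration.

step 1: expand (0,1) (f=8, h=5) → closed; open now [(0,0) g=4 f=10, (1,1) g=4 f=8, (1,2) g=3 f=8, (1,3) g=2 f=8, (1,4) g=1 f=8]
step 2: expand (1,1) (f=8, h=4) → closed; open now [(0,0) g=4 f=10, (1,0) g=5 f=10, (1,2) g=3 f=8, (1,3) g=2 f=8, (1,4) g=1 f=8]
step 3: expand (1,2) (f=8, h=5) → closed; open now [(0,0) g=4 f=10, (1,0) g=5 f=10, (1,3) g=2 f=8, (1,4) g=1 f=8]

order=[(0,1) → (1,1) → (1,2)]; open=[(0,0) g=4 f=10, (1,0) g=5 f=10, (1,3) g=2 f=8, (1,4) g=1 f=8]; closed=[(0,1), (0,2), (0,3), (0,4), (1,1), (1,2)]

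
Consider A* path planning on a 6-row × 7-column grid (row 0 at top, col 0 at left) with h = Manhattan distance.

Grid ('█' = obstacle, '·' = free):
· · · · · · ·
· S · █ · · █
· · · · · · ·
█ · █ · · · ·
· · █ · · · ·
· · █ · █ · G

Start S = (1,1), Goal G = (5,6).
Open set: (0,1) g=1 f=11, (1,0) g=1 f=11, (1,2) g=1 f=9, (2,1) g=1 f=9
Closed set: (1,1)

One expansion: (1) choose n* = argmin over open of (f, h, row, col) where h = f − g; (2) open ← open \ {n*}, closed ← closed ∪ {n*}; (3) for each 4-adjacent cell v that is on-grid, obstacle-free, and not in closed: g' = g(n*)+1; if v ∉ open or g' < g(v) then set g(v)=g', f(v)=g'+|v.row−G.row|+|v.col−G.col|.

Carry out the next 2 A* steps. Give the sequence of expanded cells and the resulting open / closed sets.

order=[(1,2) → (2,2)]; open=[(0,1) g=1 f=11, (0,2) g=2 f=11, (1,0) g=1 f=11, (2,1) g=1 f=9, (2,3) g=3 f=9]; closed=[(1,1), (1,2), (2,2)]

step 1: expand (1,2) (f=9, h=8) → closed; open now [(0,1) g=1 f=11, (0,2) g=2 f=11, (1,0) g=1 f=11, (2,1) g=1 f=9, (2,2) g=2 f=9]
step 2: expand (2,2) (f=9, h=7) → closed; open now [(0,1) g=1 f=11, (0,2) g=2 f=11, (1,0) g=1 f=11, (2,1) g=1 f=9, (2,3) g=3 f=9]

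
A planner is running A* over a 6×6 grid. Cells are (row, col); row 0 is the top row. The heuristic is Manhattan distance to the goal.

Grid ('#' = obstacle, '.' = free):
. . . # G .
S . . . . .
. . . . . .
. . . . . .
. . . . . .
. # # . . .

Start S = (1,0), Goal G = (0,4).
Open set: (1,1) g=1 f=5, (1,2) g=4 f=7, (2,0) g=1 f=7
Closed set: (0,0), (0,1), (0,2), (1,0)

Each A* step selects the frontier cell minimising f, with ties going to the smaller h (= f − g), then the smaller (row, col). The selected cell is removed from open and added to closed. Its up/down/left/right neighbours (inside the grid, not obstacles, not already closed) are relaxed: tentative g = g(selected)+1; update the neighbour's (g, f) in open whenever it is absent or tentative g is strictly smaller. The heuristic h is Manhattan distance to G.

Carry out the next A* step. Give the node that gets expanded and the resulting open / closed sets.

step 1: expand (1,1) (f=5, h=4) → closed; open now [(1,2) g=2 f=5, (2,0) g=1 f=7, (2,1) g=2 f=7]

expanded=(1,1); open=[(1,2) g=2 f=5, (2,0) g=1 f=7, (2,1) g=2 f=7]; closed=[(0,0), (0,1), (0,2), (1,0), (1,1)]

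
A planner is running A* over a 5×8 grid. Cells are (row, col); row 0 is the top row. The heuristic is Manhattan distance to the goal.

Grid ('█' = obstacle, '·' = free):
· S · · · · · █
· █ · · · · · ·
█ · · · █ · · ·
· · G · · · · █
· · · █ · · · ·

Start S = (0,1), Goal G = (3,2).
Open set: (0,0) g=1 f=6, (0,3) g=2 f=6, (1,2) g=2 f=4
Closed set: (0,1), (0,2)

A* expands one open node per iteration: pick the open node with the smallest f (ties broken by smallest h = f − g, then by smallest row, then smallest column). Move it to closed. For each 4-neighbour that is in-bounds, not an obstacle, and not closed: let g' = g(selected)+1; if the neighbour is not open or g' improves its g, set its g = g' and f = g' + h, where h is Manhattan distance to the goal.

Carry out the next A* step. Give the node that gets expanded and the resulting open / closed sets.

expanded=(1,2); open=[(0,0) g=1 f=6, (0,3) g=2 f=6, (1,3) g=3 f=6, (2,2) g=3 f=4]; closed=[(0,1), (0,2), (1,2)]

step 1: expand (1,2) (f=4, h=2) → closed; open now [(0,0) g=1 f=6, (0,3) g=2 f=6, (1,3) g=3 f=6, (2,2) g=3 f=4]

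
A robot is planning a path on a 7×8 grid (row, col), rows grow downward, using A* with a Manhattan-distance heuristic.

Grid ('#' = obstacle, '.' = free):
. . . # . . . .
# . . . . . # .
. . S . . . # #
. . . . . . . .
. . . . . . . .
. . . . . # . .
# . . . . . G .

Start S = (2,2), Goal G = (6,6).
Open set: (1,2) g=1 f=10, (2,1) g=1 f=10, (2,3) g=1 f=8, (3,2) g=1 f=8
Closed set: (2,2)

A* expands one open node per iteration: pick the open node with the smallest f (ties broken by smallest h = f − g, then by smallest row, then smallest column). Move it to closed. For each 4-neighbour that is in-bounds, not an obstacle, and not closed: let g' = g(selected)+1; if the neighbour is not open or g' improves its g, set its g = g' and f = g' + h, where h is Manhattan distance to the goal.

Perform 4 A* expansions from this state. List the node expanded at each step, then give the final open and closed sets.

step 1: expand (2,3) (f=8, h=7) → closed; open now [(1,2) g=1 f=10, (1,3) g=2 f=10, (2,1) g=1 f=10, (2,4) g=2 f=8, (3,2) g=1 f=8, (3,3) g=2 f=8]
step 2: expand (2,4) (f=8, h=6) → closed; open now [(1,2) g=1 f=10, (1,3) g=2 f=10, (1,4) g=3 f=10, (2,1) g=1 f=10, (2,5) g=3 f=8, (3,2) g=1 f=8, (3,3) g=2 f=8, (3,4) g=3 f=8]
step 3: expand (2,5) (f=8, h=5) → closed; open now [(1,2) g=1 f=10, (1,3) g=2 f=10, (1,4) g=3 f=10, (1,5) g=4 f=10, (2,1) g=1 f=10, (3,2) g=1 f=8, (3,3) g=2 f=8, (3,4) g=3 f=8, (3,5) g=4 f=8]
step 4: expand (3,5) (f=8, h=4) → closed; open now [(1,2) g=1 f=10, (1,3) g=2 f=10, (1,4) g=3 f=10, (1,5) g=4 f=10, (2,1) g=1 f=10, (3,2) g=1 f=8, (3,3) g=2 f=8, (3,4) g=3 f=8, (3,6) g=5 f=8, (4,5) g=5 f=8]

order=[(2,3) → (2,4) → (2,5) → (3,5)]; open=[(1,2) g=1 f=10, (1,3) g=2 f=10, (1,4) g=3 f=10, (1,5) g=4 f=10, (2,1) g=1 f=10, (3,2) g=1 f=8, (3,3) g=2 f=8, (3,4) g=3 f=8, (3,6) g=5 f=8, (4,5) g=5 f=8]; closed=[(2,2), (2,3), (2,4), (2,5), (3,5)]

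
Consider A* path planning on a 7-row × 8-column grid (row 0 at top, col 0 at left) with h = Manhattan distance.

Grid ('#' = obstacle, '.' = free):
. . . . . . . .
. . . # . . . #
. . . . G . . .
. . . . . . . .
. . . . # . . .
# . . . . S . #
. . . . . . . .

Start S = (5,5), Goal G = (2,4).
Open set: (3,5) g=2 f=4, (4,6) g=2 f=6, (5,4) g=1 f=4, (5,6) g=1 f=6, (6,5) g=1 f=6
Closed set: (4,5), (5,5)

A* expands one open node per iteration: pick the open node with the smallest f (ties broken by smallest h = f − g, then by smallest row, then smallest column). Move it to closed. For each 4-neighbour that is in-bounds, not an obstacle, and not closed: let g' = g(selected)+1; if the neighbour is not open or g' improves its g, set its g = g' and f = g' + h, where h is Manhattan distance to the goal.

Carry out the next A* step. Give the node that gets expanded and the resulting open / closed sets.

expanded=(3,5); open=[(2,5) g=3 f=4, (3,4) g=3 f=4, (3,6) g=3 f=6, (4,6) g=2 f=6, (5,4) g=1 f=4, (5,6) g=1 f=6, (6,5) g=1 f=6]; closed=[(3,5), (4,5), (5,5)]

step 1: expand (3,5) (f=4, h=2) → closed; open now [(2,5) g=3 f=4, (3,4) g=3 f=4, (3,6) g=3 f=6, (4,6) g=2 f=6, (5,4) g=1 f=4, (5,6) g=1 f=6, (6,5) g=1 f=6]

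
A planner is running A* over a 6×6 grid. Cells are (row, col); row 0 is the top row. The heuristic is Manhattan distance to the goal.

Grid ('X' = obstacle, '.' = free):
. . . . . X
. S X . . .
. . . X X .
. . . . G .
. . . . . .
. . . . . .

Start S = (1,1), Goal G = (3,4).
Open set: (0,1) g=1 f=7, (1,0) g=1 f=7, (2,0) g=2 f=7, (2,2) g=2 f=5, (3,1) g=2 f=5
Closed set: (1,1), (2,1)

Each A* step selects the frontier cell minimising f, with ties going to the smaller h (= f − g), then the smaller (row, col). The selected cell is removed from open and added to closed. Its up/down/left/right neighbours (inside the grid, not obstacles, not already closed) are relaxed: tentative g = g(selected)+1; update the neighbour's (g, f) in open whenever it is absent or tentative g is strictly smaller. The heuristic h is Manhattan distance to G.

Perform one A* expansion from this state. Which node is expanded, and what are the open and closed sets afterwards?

step 1: expand (2,2) (f=5, h=3) → closed; open now [(0,1) g=1 f=7, (1,0) g=1 f=7, (2,0) g=2 f=7, (3,1) g=2 f=5, (3,2) g=3 f=5]

expanded=(2,2); open=[(0,1) g=1 f=7, (1,0) g=1 f=7, (2,0) g=2 f=7, (3,1) g=2 f=5, (3,2) g=3 f=5]; closed=[(1,1), (2,1), (2,2)]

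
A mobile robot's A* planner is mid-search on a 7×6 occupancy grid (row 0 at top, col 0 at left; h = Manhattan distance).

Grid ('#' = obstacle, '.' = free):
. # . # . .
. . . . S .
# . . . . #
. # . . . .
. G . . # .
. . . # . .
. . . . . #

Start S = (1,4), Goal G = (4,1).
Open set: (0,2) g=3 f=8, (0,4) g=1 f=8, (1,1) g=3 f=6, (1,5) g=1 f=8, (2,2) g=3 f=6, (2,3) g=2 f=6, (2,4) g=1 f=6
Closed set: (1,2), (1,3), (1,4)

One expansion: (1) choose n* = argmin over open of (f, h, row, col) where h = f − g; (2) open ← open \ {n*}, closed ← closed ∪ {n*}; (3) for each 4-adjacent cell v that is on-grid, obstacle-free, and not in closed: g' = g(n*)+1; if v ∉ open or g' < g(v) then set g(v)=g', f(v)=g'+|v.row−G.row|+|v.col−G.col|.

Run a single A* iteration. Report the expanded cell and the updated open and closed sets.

step 1: expand (1,1) (f=6, h=3) → closed; open now [(0,2) g=3 f=8, (0,4) g=1 f=8, (1,0) g=4 f=8, (1,5) g=1 f=8, (2,1) g=4 f=6, (2,2) g=3 f=6, (2,3) g=2 f=6, (2,4) g=1 f=6]

expanded=(1,1); open=[(0,2) g=3 f=8, (0,4) g=1 f=8, (1,0) g=4 f=8, (1,5) g=1 f=8, (2,1) g=4 f=6, (2,2) g=3 f=6, (2,3) g=2 f=6, (2,4) g=1 f=6]; closed=[(1,1), (1,2), (1,3), (1,4)]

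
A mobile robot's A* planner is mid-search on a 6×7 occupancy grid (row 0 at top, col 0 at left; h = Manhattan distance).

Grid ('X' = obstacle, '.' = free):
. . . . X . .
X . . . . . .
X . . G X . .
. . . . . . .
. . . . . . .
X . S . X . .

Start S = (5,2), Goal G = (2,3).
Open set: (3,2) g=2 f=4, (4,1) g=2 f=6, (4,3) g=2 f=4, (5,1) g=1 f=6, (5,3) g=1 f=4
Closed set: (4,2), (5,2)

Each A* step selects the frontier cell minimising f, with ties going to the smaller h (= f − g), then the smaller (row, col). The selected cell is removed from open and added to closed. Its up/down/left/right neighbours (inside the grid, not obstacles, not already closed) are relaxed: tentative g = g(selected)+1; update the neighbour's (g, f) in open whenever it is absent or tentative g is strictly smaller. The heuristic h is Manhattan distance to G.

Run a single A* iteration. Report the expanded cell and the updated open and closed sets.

expanded=(3,2); open=[(2,2) g=3 f=4, (3,1) g=3 f=6, (3,3) g=3 f=4, (4,1) g=2 f=6, (4,3) g=2 f=4, (5,1) g=1 f=6, (5,3) g=1 f=4]; closed=[(3,2), (4,2), (5,2)]

step 1: expand (3,2) (f=4, h=2) → closed; open now [(2,2) g=3 f=4, (3,1) g=3 f=6, (3,3) g=3 f=4, (4,1) g=2 f=6, (4,3) g=2 f=4, (5,1) g=1 f=6, (5,3) g=1 f=4]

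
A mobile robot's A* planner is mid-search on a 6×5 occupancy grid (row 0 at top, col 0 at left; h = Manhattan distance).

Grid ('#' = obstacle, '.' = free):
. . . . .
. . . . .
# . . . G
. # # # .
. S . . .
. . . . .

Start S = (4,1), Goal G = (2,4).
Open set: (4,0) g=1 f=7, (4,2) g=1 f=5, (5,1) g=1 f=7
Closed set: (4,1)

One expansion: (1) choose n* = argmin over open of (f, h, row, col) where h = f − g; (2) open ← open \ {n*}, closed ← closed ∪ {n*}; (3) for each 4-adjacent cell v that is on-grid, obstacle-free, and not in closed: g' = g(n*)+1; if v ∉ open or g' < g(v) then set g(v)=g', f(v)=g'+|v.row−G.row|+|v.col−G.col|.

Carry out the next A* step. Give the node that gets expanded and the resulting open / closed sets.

expanded=(4,2); open=[(4,0) g=1 f=7, (4,3) g=2 f=5, (5,1) g=1 f=7, (5,2) g=2 f=7]; closed=[(4,1), (4,2)]

step 1: expand (4,2) (f=5, h=4) → closed; open now [(4,0) g=1 f=7, (4,3) g=2 f=5, (5,1) g=1 f=7, (5,2) g=2 f=7]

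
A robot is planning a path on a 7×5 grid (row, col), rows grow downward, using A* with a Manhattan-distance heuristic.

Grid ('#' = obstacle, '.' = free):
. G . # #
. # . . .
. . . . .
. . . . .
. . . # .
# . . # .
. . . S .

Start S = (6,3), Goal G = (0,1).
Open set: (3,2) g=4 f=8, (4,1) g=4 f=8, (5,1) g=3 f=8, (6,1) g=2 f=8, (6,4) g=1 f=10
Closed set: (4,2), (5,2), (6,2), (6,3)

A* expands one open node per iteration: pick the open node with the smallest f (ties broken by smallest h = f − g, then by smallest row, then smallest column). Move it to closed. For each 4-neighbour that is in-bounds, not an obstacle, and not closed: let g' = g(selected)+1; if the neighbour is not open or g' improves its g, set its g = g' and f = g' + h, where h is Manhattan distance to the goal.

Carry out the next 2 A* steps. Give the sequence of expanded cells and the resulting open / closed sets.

step 1: expand (3,2) (f=8, h=4) → closed; open now [(2,2) g=5 f=8, (3,1) g=5 f=8, (3,3) g=5 f=10, (4,1) g=4 f=8, (5,1) g=3 f=8, (6,1) g=2 f=8, (6,4) g=1 f=10]
step 2: expand (2,2) (f=8, h=3) → closed; open now [(1,2) g=6 f=8, (2,1) g=6 f=8, (2,3) g=6 f=10, (3,1) g=5 f=8, (3,3) g=5 f=10, (4,1) g=4 f=8, (5,1) g=3 f=8, (6,1) g=2 f=8, (6,4) g=1 f=10]

order=[(3,2) → (2,2)]; open=[(1,2) g=6 f=8, (2,1) g=6 f=8, (2,3) g=6 f=10, (3,1) g=5 f=8, (3,3) g=5 f=10, (4,1) g=4 f=8, (5,1) g=3 f=8, (6,1) g=2 f=8, (6,4) g=1 f=10]; closed=[(2,2), (3,2), (4,2), (5,2), (6,2), (6,3)]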